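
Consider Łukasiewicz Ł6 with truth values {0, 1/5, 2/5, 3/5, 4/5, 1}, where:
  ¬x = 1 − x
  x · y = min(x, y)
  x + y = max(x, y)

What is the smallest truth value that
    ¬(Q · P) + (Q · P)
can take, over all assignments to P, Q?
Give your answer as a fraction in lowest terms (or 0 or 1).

3/5

Take P = 2/5, Q = 2/5:
Q · P = 2/5 · 2/5 = 2/5
¬(Q · P) = ¬2/5 = 3/5
Q · P = 2/5 · 2/5 = 2/5
¬(Q · P) + (Q · P) = 3/5 + 2/5 = 3/5
No assignment yields a value below 3/5, so this is the minimum.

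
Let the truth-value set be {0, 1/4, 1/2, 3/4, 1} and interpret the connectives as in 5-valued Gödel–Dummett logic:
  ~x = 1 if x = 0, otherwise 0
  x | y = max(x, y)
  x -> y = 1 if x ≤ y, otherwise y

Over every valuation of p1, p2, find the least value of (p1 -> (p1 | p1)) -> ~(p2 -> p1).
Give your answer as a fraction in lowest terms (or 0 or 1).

0

Take p1 = 0, p2 = 0:
p1 | p1 = 0 | 0 = 0
p1 -> (p1 | p1) = 0 -> 0 = 1
p2 -> p1 = 0 -> 0 = 1
~(p2 -> p1) = ~1 = 0
(p1 -> (p1 | p1)) -> ~(p2 -> p1) = 1 -> 0 = 0
No assignment yields a value below 0, so this is the minimum.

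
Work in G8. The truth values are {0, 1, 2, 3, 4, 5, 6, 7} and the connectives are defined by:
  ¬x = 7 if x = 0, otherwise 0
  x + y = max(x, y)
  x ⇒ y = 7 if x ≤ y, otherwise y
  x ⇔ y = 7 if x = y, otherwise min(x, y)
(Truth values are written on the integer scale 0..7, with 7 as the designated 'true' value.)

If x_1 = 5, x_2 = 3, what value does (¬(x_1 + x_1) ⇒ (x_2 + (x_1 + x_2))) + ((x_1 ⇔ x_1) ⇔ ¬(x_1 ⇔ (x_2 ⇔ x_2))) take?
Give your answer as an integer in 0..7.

x_1 + x_1 = 5 + 5 = 5
¬(x_1 + x_1) = ¬5 = 0
x_1 + x_2 = 5 + 3 = 5
x_2 + (x_1 + x_2) = 3 + 5 = 5
¬(x_1 + x_1) ⇒ (x_2 + (x_1 + x_2)) = 0 ⇒ 5 = 7
x_1 ⇔ x_1 = 5 ⇔ 5 = 7
x_2 ⇔ x_2 = 3 ⇔ 3 = 7
x_1 ⇔ (x_2 ⇔ x_2) = 5 ⇔ 7 = 5
¬(x_1 ⇔ (x_2 ⇔ x_2)) = ¬5 = 0
(x_1 ⇔ x_1) ⇔ ¬(x_1 ⇔ (x_2 ⇔ x_2)) = 7 ⇔ 0 = 0
(¬(x_1 + x_1) ⇒ (x_2 + (x_1 + x_2))) + ((x_1 ⇔ x_1) ⇔ ¬(x_1 ⇔ (x_2 ⇔ x_2))) = 7 + 0 = 7

7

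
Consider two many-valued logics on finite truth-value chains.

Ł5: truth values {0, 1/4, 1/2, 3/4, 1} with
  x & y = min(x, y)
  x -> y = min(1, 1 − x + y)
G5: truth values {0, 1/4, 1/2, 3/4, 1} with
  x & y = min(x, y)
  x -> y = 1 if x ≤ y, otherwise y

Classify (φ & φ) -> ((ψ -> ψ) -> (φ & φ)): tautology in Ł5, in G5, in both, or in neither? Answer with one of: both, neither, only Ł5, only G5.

both

In Ł5: every assignment gives 1 — tautology.
In G5: every assignment gives 1 — tautology.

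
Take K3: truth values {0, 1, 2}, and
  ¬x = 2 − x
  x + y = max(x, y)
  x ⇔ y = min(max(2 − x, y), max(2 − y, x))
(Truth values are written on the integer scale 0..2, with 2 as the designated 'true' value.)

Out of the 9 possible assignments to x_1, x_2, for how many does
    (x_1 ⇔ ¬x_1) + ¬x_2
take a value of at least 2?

3

x_1 = 0, x_2 = 0 ↦ 2  ≥
x_1 = 0, x_2 = 1 ↦ 1  <
x_1 = 0, x_2 = 2 ↦ 0  <
x_1 = 1, x_2 = 0 ↦ 2  ≥
x_1 = 1, x_2 = 1 ↦ 1  <
x_1 = 1, x_2 = 2 ↦ 1  <
x_1 = 2, x_2 = 0 ↦ 2  ≥
x_1 = 2, x_2 = 1 ↦ 1  <
x_1 = 2, x_2 = 2 ↦ 0  <
So 3 of the 9 assignments meet the threshold.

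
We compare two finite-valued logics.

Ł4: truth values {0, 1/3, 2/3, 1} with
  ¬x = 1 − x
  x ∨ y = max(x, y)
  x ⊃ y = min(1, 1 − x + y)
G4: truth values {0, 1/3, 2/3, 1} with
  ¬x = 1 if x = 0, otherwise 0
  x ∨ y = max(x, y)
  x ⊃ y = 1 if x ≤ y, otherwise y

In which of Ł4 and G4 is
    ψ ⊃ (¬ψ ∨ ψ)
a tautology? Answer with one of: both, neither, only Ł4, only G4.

In Ł4: every assignment gives 1 — tautology.
In G4: every assignment gives 1 — tautology.

both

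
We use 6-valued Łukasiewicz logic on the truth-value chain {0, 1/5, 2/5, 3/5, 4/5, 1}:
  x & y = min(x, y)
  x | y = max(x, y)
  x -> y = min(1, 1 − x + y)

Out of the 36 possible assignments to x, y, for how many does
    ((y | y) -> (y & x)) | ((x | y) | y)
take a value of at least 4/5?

33

value 1: 26 assignments (counts)
value 4/5: 7 assignments (counts)
value 3/5: 3 assignments
So 33 of the 36 assignments meet the threshold.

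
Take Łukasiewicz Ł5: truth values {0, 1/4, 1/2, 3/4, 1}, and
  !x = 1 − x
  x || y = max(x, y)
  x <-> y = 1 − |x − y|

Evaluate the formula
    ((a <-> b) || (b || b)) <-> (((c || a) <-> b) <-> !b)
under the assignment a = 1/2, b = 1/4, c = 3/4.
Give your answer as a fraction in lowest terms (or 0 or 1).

a <-> b = 1/2 <-> 1/4 = 3/4
b || b = 1/4 || 1/4 = 1/4
(a <-> b) || (b || b) = 3/4 || 1/4 = 3/4
c || a = 3/4 || 1/2 = 3/4
(c || a) <-> b = 3/4 <-> 1/4 = 1/2
!b = !1/4 = 3/4
((c || a) <-> b) <-> !b = 1/2 <-> 3/4 = 3/4
((a <-> b) || (b || b)) <-> (((c || a) <-> b) <-> !b) = 3/4 <-> 3/4 = 1

1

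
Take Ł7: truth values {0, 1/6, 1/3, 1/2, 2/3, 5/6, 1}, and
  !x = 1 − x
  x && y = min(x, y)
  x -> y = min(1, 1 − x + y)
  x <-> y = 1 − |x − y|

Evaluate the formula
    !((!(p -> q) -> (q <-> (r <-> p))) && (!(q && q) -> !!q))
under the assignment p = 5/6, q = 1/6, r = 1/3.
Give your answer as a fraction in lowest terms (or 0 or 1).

2/3

p -> q = 5/6 -> 1/6 = 1/3
!(p -> q) = !1/3 = 2/3
r <-> p = 1/3 <-> 5/6 = 1/2
q <-> (r <-> p) = 1/6 <-> 1/2 = 2/3
!(p -> q) -> (q <-> (r <-> p)) = 2/3 -> 2/3 = 1
q && q = 1/6 && 1/6 = 1/6
!(q && q) = !1/6 = 5/6
!q = !1/6 = 5/6
!!q = !5/6 = 1/6
!(q && q) -> !!q = 5/6 -> 1/6 = 1/3
(!(p -> q) -> (q <-> (r <-> p))) && (!(q && q) -> !!q) = 1 && 1/3 = 1/3
!((!(p -> q) -> (q <-> (r <-> p))) && (!(q && q) -> !!q)) = !1/3 = 2/3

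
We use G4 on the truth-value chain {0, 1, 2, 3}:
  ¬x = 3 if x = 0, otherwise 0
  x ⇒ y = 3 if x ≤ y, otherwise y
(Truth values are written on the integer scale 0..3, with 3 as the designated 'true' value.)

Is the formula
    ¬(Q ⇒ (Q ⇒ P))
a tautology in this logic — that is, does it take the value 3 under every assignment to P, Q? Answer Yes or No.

Counterexample: take P = 0, Q = 0.
Q ⇒ P = 0 ⇒ 0 = 3
Q ⇒ (Q ⇒ P) = 0 ⇒ 3 = 3
¬(Q ⇒ (Q ⇒ P)) = ¬3 = 0
This gives 0 ≠ 3.

No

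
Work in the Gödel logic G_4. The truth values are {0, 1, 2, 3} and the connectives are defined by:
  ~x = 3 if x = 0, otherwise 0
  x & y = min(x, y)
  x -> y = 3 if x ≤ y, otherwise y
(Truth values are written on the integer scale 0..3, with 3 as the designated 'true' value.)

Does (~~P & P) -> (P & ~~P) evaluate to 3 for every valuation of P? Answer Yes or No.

Yes

P = 0 ↦ 3
P = 1 ↦ 3
P = 2 ↦ 3
P = 3 ↦ 3
Every assignment gives a value ≥ 3.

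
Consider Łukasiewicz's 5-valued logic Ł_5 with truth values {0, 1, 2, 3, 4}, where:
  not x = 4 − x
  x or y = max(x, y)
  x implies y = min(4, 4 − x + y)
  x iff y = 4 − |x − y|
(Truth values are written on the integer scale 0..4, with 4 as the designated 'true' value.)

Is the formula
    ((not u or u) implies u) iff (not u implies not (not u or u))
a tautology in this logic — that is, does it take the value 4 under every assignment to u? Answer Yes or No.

u = 0 ↦ 4
u = 1 ↦ 4
u = 2 ↦ 4
u = 3 ↦ 4
u = 4 ↦ 4
Every assignment gives a value ≥ 4.

Yes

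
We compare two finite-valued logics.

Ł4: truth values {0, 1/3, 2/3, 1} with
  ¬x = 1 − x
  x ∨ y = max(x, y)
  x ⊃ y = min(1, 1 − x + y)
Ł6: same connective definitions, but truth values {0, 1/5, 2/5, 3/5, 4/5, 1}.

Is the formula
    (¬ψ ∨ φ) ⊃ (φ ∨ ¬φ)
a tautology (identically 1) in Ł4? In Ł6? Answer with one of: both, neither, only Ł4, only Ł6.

In Ł4: at φ = 1/3, ψ = 0 the value is 2/3 — not a tautology.
In Ł6: at φ = 1/5, ψ = 0 the value is 4/5 — not a tautology.

neither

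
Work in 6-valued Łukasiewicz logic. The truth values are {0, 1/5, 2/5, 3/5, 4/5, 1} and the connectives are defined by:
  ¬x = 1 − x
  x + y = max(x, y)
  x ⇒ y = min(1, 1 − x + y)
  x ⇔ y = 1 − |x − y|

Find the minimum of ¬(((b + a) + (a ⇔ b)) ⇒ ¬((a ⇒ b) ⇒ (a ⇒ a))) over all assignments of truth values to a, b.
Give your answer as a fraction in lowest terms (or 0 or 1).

Take a = 0, b = 2/5:
b + a = 2/5 + 0 = 2/5
a ⇔ b = 0 ⇔ 2/5 = 3/5
(b + a) + (a ⇔ b) = 2/5 + 3/5 = 3/5
a ⇒ b = 0 ⇒ 2/5 = 1
a ⇒ a = 0 ⇒ 0 = 1
(a ⇒ b) ⇒ (a ⇒ a) = 1 ⇒ 1 = 1
¬((a ⇒ b) ⇒ (a ⇒ a)) = ¬1 = 0
((b + a) + (a ⇔ b)) ⇒ ¬((a ⇒ b) ⇒ (a ⇒ a)) = 3/5 ⇒ 0 = 2/5
¬(((b + a) + (a ⇔ b)) ⇒ ¬((a ⇒ b) ⇒ (a ⇒ a))) = ¬2/5 = 3/5
No assignment yields a value below 3/5, so this is the minimum.

3/5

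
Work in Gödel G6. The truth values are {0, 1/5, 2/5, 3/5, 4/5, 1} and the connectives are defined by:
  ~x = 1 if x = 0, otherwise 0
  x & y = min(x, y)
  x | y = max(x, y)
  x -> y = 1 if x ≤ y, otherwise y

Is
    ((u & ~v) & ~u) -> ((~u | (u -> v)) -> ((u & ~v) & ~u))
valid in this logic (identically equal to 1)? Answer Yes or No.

Yes

At u = 3/5, v = 2/5, for instance:
~v = ~2/5 = 0
u & ~v = 3/5 & 0 = 0
~u = ~3/5 = 0
(u & ~v) & ~u = 0 & 0 = 0
~u = ~3/5 = 0
u -> v = 3/5 -> 2/5 = 2/5
~u | (u -> v) = 0 | 2/5 = 2/5
(~u | (u -> v)) -> ((u & ~v) & ~u) = 2/5 -> 0 = 0
((u & ~v) & ~u) -> ((~u | (u -> v)) -> ((u & ~v) & ~u)) = 0 -> 0 = 1
and checking the remaining 35 assignments likewise gives ≥ 1 in every case.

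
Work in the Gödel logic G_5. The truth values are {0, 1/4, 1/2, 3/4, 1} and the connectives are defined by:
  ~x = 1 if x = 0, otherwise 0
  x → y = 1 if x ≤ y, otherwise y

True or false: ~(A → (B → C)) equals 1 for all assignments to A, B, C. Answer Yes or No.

No

Counterexample: take A = 0, B = 0, C = 0.
B → C = 0 → 0 = 1
A → (B → C) = 0 → 1 = 1
~(A → (B → C)) = ~1 = 0
This gives 0 ≠ 1.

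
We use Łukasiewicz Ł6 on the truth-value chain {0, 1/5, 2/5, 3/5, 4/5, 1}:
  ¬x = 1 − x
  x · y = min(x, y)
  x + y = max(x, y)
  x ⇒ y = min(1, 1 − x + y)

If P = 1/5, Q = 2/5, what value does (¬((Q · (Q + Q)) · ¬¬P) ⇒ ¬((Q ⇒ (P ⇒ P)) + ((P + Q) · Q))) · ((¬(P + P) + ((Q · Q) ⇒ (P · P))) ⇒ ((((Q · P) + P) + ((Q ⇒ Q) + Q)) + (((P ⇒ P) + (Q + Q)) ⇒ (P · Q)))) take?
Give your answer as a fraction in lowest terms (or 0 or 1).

Q + Q = 2/5 + 2/5 = 2/5
Q · (Q + Q) = 2/5 · 2/5 = 2/5
¬P = ¬1/5 = 4/5
¬¬P = ¬4/5 = 1/5
(Q · (Q + Q)) · ¬¬P = 2/5 · 1/5 = 1/5
¬((Q · (Q + Q)) · ¬¬P) = ¬1/5 = 4/5
P ⇒ P = 1/5 ⇒ 1/5 = 1
Q ⇒ (P ⇒ P) = 2/5 ⇒ 1 = 1
P + Q = 1/5 + 2/5 = 2/5
(P + Q) · Q = 2/5 · 2/5 = 2/5
(Q ⇒ (P ⇒ P)) + ((P + Q) · Q) = 1 + 2/5 = 1
¬((Q ⇒ (P ⇒ P)) + ((P + Q) · Q)) = ¬1 = 0
¬((Q · (Q + Q)) · ¬¬P) ⇒ ¬((Q ⇒ (P ⇒ P)) + ((P + Q) · Q)) = 4/5 ⇒ 0 = 1/5
P + P = 1/5 + 1/5 = 1/5
¬(P + P) = ¬1/5 = 4/5
Q · Q = 2/5 · 2/5 = 2/5
P · P = 1/5 · 1/5 = 1/5
(Q · Q) ⇒ (P · P) = 2/5 ⇒ 1/5 = 4/5
¬(P + P) + ((Q · Q) ⇒ (P · P)) = 4/5 + 4/5 = 4/5
Q · P = 2/5 · 1/5 = 1/5
(Q · P) + P = 1/5 + 1/5 = 1/5
Q ⇒ Q = 2/5 ⇒ 2/5 = 1
(Q ⇒ Q) + Q = 1 + 2/5 = 1
((Q · P) + P) + ((Q ⇒ Q) + Q) = 1/5 + 1 = 1
P ⇒ P = 1/5 ⇒ 1/5 = 1
Q + Q = 2/5 + 2/5 = 2/5
(P ⇒ P) + (Q + Q) = 1 + 2/5 = 1
P · Q = 1/5 · 2/5 = 1/5
((P ⇒ P) + (Q + Q)) ⇒ (P · Q) = 1 ⇒ 1/5 = 1/5
(((Q · P) + P) + ((Q ⇒ Q) + Q)) + (((P ⇒ P) + (Q + Q)) ⇒ (P · Q)) = 1 + 1/5 = 1
(¬(P + P) + ((Q · Q) ⇒ (P · P))) ⇒ ((((Q · P) + P) + ((Q ⇒ Q) + Q)) + (((P ⇒ P) + (Q + Q)) ⇒ (P · Q))) = 4/5 ⇒ 1 = 1
(¬((Q · (Q + Q)) · ¬¬P) ⇒ ¬((Q ⇒ (P ⇒ P)) + ((P + Q) · Q))) · ((¬(P + P) + ((Q · Q) ⇒ (P · P))) ⇒ ((((Q · P) + P) + ((Q ⇒ Q) + Q)) + (((P ⇒ P) + (Q + Q)) ⇒ (P · Q)))) = 1/5 · 1 = 1/5

1/5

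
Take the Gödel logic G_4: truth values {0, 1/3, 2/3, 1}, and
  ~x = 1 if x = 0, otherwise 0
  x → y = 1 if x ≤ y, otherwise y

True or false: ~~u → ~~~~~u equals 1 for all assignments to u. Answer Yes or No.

Counterexample: take u = 1/3.
~u = ~1/3 = 0
~~u = ~0 = 1
~u = ~1/3 = 0
~~u = ~0 = 1
~~~u = ~1 = 0
~~~~u = ~0 = 1
~~~~~u = ~1 = 0
~~u → ~~~~~u = 1 → 0 = 0
This gives 0 ≠ 1.

No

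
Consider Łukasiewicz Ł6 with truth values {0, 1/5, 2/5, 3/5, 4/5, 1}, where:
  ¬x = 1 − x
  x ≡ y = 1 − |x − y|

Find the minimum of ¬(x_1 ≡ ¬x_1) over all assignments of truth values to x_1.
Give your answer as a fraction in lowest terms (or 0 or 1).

1/5

Take x_1 = 2/5:
¬x_1 = ¬2/5 = 3/5
x_1 ≡ ¬x_1 = 2/5 ≡ 3/5 = 4/5
¬(x_1 ≡ ¬x_1) = ¬4/5 = 1/5
No assignment yields a value below 1/5, so this is the minimum.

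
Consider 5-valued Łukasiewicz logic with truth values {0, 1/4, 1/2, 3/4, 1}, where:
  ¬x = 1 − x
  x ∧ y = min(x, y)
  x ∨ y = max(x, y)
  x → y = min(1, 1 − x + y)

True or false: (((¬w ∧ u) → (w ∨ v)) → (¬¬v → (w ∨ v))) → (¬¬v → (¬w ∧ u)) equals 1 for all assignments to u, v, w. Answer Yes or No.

Counterexample: take u = 0, v = 1/4, w = 0.
¬w = ¬0 = 1
¬w ∧ u = 1 ∧ 0 = 0
w ∨ v = 0 ∨ 1/4 = 1/4
(¬w ∧ u) → (w ∨ v) = 0 → 1/4 = 1
¬v = ¬1/4 = 3/4
¬¬v = ¬3/4 = 1/4
¬¬v → (w ∨ v) = 1/4 → 1/4 = 1
((¬w ∧ u) → (w ∨ v)) → (¬¬v → (w ∨ v)) = 1 → 1 = 1
¬¬v → (¬w ∧ u) = 1/4 → 0 = 3/4
(((¬w ∧ u) → (w ∨ v)) → (¬¬v → (w ∨ v))) → (¬¬v → (¬w ∧ u)) = 1 → 3/4 = 3/4
This gives 3/4 ≠ 1.

No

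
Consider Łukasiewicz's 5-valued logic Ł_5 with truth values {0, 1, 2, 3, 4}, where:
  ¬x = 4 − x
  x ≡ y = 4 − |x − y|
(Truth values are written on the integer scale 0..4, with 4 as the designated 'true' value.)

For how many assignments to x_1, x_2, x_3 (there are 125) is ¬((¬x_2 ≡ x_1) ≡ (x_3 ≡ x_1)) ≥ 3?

value 4: 4 assignments (counts)
value 3: 12 assignments (counts)
value 2: 28 assignments
value 1: 48 assignments
value 0: 33 assignments
So 16 of the 125 assignments meet the threshold.

16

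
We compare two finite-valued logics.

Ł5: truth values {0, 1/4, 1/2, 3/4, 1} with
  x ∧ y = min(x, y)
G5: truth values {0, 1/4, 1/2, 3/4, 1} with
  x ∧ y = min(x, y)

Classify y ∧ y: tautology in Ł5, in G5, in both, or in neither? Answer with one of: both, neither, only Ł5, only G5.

neither

In Ł5: at y = 0 the value is 0 — not a tautology.
In G5: at y = 0 the value is 0 — not a tautology.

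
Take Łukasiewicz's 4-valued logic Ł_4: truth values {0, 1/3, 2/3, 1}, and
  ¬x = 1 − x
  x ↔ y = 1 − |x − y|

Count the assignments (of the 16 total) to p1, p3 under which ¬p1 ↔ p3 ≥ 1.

4

p1 = 0, p3 = 0 ↦ 0  <
p1 = 0, p3 = 1/3 ↦ 1/3  <
p1 = 0, p3 = 2/3 ↦ 2/3  <
p1 = 0, p3 = 1 ↦ 1  ≥
p1 = 1/3, p3 = 0 ↦ 1/3  <
p1 = 1/3, p3 = 1/3 ↦ 2/3  <
p1 = 1/3, p3 = 2/3 ↦ 1  ≥
p1 = 1/3, p3 = 1 ↦ 2/3  <
p1 = 2/3, p3 = 0 ↦ 2/3  <
p1 = 2/3, p3 = 1/3 ↦ 1  ≥
p1 = 2/3, p3 = 2/3 ↦ 2/3  <
p1 = 2/3, p3 = 1 ↦ 1/3  <
p1 = 1, p3 = 0 ↦ 1  ≥
p1 = 1, p3 = 1/3 ↦ 2/3  <
p1 = 1, p3 = 2/3 ↦ 1/3  <
p1 = 1, p3 = 1 ↦ 0  <
So 4 of the 16 assignments meet the threshold.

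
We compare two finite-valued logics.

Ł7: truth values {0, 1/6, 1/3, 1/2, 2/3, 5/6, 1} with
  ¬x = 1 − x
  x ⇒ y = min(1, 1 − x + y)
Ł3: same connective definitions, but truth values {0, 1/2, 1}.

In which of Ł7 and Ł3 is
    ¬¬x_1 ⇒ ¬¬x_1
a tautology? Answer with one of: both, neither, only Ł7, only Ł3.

In Ł7: every assignment gives 1 — tautology.
In Ł3: every assignment gives 1 — tautology.

both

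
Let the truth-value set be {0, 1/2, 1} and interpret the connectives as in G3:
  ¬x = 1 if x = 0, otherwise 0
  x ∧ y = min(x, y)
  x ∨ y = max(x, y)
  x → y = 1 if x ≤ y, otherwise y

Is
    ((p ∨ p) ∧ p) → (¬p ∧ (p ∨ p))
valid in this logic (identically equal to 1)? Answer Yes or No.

No

Counterexample: take p = 1/2.
p ∨ p = 1/2 ∨ 1/2 = 1/2
(p ∨ p) ∧ p = 1/2 ∧ 1/2 = 1/2
¬p = ¬1/2 = 0
p ∨ p = 1/2 ∨ 1/2 = 1/2
¬p ∧ (p ∨ p) = 0 ∧ 1/2 = 0
((p ∨ p) ∧ p) → (¬p ∧ (p ∨ p)) = 1/2 → 0 = 0
This gives 0 ≠ 1.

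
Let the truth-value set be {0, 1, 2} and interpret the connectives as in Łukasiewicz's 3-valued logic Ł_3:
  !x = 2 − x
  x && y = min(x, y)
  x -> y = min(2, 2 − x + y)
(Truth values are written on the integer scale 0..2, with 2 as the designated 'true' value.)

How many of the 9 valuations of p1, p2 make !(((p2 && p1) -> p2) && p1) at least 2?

p1 = 0, p2 = 0 ↦ 2  ≥
p1 = 0, p2 = 1 ↦ 2  ≥
p1 = 0, p2 = 2 ↦ 2  ≥
p1 = 1, p2 = 0 ↦ 1  <
p1 = 1, p2 = 1 ↦ 1  <
p1 = 1, p2 = 2 ↦ 1  <
p1 = 2, p2 = 0 ↦ 0  <
p1 = 2, p2 = 1 ↦ 0  <
p1 = 2, p2 = 2 ↦ 0  <
So 3 of the 9 assignments meet the threshold.

3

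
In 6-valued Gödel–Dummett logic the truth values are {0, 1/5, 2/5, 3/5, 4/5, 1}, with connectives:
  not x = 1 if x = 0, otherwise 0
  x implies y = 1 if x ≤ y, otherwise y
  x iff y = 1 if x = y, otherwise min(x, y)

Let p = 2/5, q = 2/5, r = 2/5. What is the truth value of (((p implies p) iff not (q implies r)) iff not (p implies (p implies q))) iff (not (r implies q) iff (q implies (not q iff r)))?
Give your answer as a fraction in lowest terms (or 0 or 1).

1

p implies p = 2/5 implies 2/5 = 1
q implies r = 2/5 implies 2/5 = 1
not (q implies r) = not 1 = 0
(p implies p) iff not (q implies r) = 1 iff 0 = 0
p implies q = 2/5 implies 2/5 = 1
p implies (p implies q) = 2/5 implies 1 = 1
not (p implies (p implies q)) = not 1 = 0
((p implies p) iff not (q implies r)) iff not (p implies (p implies q)) = 0 iff 0 = 1
r implies q = 2/5 implies 2/5 = 1
not (r implies q) = not 1 = 0
not q = not 2/5 = 0
not q iff r = 0 iff 2/5 = 0
q implies (not q iff r) = 2/5 implies 0 = 0
not (r implies q) iff (q implies (not q iff r)) = 0 iff 0 = 1
(((p implies p) iff not (q implies r)) iff not (p implies (p implies q))) iff (not (r implies q) iff (q implies (not q iff r))) = 1 iff 1 = 1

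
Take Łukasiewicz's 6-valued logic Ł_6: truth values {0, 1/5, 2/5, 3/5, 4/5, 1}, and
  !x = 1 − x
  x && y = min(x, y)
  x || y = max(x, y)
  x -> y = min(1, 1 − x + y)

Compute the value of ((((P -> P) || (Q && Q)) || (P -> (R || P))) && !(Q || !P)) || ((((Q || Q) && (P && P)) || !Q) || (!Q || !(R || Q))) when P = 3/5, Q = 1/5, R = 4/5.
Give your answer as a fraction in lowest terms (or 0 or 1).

P -> P = 3/5 -> 3/5 = 1
Q && Q = 1/5 && 1/5 = 1/5
(P -> P) || (Q && Q) = 1 || 1/5 = 1
R || P = 4/5 || 3/5 = 4/5
P -> (R || P) = 3/5 -> 4/5 = 1
((P -> P) || (Q && Q)) || (P -> (R || P)) = 1 || 1 = 1
!P = !3/5 = 2/5
Q || !P = 1/5 || 2/5 = 2/5
!(Q || !P) = !2/5 = 3/5
(((P -> P) || (Q && Q)) || (P -> (R || P))) && !(Q || !P) = 1 && 3/5 = 3/5
Q || Q = 1/5 || 1/5 = 1/5
P && P = 3/5 && 3/5 = 3/5
(Q || Q) && (P && P) = 1/5 && 3/5 = 1/5
!Q = !1/5 = 4/5
((Q || Q) && (P && P)) || !Q = 1/5 || 4/5 = 4/5
!Q = !1/5 = 4/5
R || Q = 4/5 || 1/5 = 4/5
!(R || Q) = !4/5 = 1/5
!Q || !(R || Q) = 4/5 || 1/5 = 4/5
(((Q || Q) && (P && P)) || !Q) || (!Q || !(R || Q)) = 4/5 || 4/5 = 4/5
((((P -> P) || (Q && Q)) || (P -> (R || P))) && !(Q || !P)) || ((((Q || Q) && (P && P)) || !Q) || (!Q || !(R || Q))) = 3/5 || 4/5 = 4/5

4/5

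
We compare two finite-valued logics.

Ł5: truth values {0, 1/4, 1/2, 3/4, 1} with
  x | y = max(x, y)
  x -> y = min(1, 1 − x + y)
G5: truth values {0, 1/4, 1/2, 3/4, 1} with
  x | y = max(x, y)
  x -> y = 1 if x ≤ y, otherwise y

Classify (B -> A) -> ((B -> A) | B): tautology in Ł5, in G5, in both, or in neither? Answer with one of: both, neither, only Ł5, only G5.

In Ł5: every assignment gives 1 — tautology.
In G5: every assignment gives 1 — tautology.

both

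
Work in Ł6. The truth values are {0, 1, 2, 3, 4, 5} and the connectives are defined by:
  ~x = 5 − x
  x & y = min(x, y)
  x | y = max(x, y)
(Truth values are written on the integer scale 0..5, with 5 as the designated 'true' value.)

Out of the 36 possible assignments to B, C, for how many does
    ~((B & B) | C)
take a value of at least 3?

9

value 5: 1 assignment (counts)
value 4: 3 assignments (counts)
value 3: 5 assignments (counts)
value 2: 7 assignments
value 1: 9 assignments
value 0: 11 assignments
So 9 of the 36 assignments meet the threshold.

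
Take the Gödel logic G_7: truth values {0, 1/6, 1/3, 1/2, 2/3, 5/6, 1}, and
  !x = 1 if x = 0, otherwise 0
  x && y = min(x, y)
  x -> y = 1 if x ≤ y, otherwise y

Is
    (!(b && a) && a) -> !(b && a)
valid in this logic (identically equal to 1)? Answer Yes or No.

At a = 1/2, b = 2/3, for instance:
b && a = 2/3 && 1/2 = 1/2
!(b && a) = !1/2 = 0
!(b && a) && a = 0 && 1/2 = 0
(!(b && a) && a) -> !(b && a) = 0 -> 0 = 1
and checking the remaining 48 assignments likewise gives ≥ 1 in every case.

Yes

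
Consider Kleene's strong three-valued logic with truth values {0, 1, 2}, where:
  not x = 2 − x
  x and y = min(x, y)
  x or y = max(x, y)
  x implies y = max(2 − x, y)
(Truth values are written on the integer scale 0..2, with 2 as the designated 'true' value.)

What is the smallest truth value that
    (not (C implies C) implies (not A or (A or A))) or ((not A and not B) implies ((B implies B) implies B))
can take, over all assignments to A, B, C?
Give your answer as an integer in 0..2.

Take A = 1, B = 0, C = 1:
C implies C = 1 implies 1 = 1
not (C implies C) = not 1 = 1
not A = not 1 = 1
A or A = 1 or 1 = 1
not A or (A or A) = 1 or 1 = 1
not (C implies C) implies (not A or (A or A)) = 1 implies 1 = 1
not A = not 1 = 1
not B = not 0 = 2
not A and not B = 1 and 2 = 1
B implies B = 0 implies 0 = 2
(B implies B) implies B = 2 implies 0 = 0
(not A and not B) implies ((B implies B) implies B) = 1 implies 0 = 1
(not (C implies C) implies (not A or (A or A))) or ((not A and not B) implies ((B implies B) implies B)) = 1 or 1 = 1
No assignment yields a value below 1, so this is the minimum.

1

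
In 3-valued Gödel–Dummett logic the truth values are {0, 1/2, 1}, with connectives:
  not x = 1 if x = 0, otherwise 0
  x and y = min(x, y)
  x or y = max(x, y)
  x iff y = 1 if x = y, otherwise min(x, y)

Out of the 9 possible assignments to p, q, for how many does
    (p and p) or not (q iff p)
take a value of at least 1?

p = 0, q = 0 ↦ 0  <
p = 0, q = 1/2 ↦ 1  ≥
p = 0, q = 1 ↦ 1  ≥
p = 1/2, q = 0 ↦ 1  ≥
p = 1/2, q = 1/2 ↦ 1/2  <
p = 1/2, q = 1 ↦ 1/2  <
p = 1, q = 0 ↦ 1  ≥
p = 1, q = 1/2 ↦ 1  ≥
p = 1, q = 1 ↦ 1  ≥
So 6 of the 9 assignments meet the threshold.

6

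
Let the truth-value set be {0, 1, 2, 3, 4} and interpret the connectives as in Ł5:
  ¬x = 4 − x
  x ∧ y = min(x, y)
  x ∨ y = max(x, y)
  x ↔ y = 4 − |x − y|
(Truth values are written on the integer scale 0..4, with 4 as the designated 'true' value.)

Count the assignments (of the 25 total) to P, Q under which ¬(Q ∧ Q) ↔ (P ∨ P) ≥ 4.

value 4: 5 assignments (counts)
value 3: 8 assignments
value 2: 6 assignments
value 1: 4 assignments
value 0: 2 assignments
So 5 of the 25 assignments meet the threshold.

5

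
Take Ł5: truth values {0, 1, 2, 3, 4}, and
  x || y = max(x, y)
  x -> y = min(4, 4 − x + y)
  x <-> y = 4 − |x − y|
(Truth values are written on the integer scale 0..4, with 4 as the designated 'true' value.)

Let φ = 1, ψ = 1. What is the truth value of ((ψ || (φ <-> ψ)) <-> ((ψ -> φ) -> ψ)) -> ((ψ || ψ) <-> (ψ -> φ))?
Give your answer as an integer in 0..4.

φ <-> ψ = 1 <-> 1 = 4
ψ || (φ <-> ψ) = 1 || 4 = 4
ψ -> φ = 1 -> 1 = 4
(ψ -> φ) -> ψ = 4 -> 1 = 1
(ψ || (φ <-> ψ)) <-> ((ψ -> φ) -> ψ) = 4 <-> 1 = 1
ψ || ψ = 1 || 1 = 1
ψ -> φ = 1 -> 1 = 4
(ψ || ψ) <-> (ψ -> φ) = 1 <-> 4 = 1
((ψ || (φ <-> ψ)) <-> ((ψ -> φ) -> ψ)) -> ((ψ || ψ) <-> (ψ -> φ)) = 1 -> 1 = 4

4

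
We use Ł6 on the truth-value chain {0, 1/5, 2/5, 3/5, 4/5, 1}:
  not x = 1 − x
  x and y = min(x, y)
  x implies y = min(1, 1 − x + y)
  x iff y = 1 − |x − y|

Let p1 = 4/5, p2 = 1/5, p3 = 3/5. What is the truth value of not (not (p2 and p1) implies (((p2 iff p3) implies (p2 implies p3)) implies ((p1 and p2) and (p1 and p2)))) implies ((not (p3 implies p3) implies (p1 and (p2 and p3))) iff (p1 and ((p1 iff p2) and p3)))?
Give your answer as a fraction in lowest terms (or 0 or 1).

4/5

p2 and p1 = 1/5 and 4/5 = 1/5
not (p2 and p1) = not 1/5 = 4/5
p2 iff p3 = 1/5 iff 3/5 = 3/5
p2 implies p3 = 1/5 implies 3/5 = 1
(p2 iff p3) implies (p2 implies p3) = 3/5 implies 1 = 1
p1 and p2 = 4/5 and 1/5 = 1/5
p1 and p2 = 4/5 and 1/5 = 1/5
(p1 and p2) and (p1 and p2) = 1/5 and 1/5 = 1/5
((p2 iff p3) implies (p2 implies p3)) implies ((p1 and p2) and (p1 and p2)) = 1 implies 1/5 = 1/5
not (p2 and p1) implies (((p2 iff p3) implies (p2 implies p3)) implies ((p1 and p2) and (p1 and p2))) = 4/5 implies 1/5 = 2/5
not (not (p2 and p1) implies (((p2 iff p3) implies (p2 implies p3)) implies ((p1 and p2) and (p1 and p2)))) = not 2/5 = 3/5
p3 implies p3 = 3/5 implies 3/5 = 1
not (p3 implies p3) = not 1 = 0
p2 and p3 = 1/5 and 3/5 = 1/5
p1 and (p2 and p3) = 4/5 and 1/5 = 1/5
not (p3 implies p3) implies (p1 and (p2 and p3)) = 0 implies 1/5 = 1
p1 iff p2 = 4/5 iff 1/5 = 2/5
(p1 iff p2) and p3 = 2/5 and 3/5 = 2/5
p1 and ((p1 iff p2) and p3) = 4/5 and 2/5 = 2/5
(not (p3 implies p3) implies (p1 and (p2 and p3))) iff (p1 and ((p1 iff p2) and p3)) = 1 iff 2/5 = 2/5
not (not (p2 and p1) implies (((p2 iff p3) implies (p2 implies p3)) implies ((p1 and p2) and (p1 and p2)))) implies ((not (p3 implies p3) implies (p1 and (p2 and p3))) iff (p1 and ((p1 iff p2) and p3))) = 3/5 implies 2/5 = 4/5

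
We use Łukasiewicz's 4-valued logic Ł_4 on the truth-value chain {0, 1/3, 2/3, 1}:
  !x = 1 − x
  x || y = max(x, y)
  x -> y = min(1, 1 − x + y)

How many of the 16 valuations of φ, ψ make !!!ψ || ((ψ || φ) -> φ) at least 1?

φ = 0, ψ = 0 ↦ 1  ≥
φ = 0, ψ = 1/3 ↦ 2/3  <
φ = 0, ψ = 2/3 ↦ 1/3  <
φ = 0, ψ = 1 ↦ 0  <
φ = 1/3, ψ = 0 ↦ 1  ≥
φ = 1/3, ψ = 1/3 ↦ 1  ≥
φ = 1/3, ψ = 2/3 ↦ 2/3  <
φ = 1/3, ψ = 1 ↦ 1/3  <
φ = 2/3, ψ = 0 ↦ 1  ≥
φ = 2/3, ψ = 1/3 ↦ 1  ≥
φ = 2/3, ψ = 2/3 ↦ 1  ≥
φ = 2/3, ψ = 1 ↦ 2/3  <
φ = 1, ψ = 0 ↦ 1  ≥
φ = 1, ψ = 1/3 ↦ 1  ≥
φ = 1, ψ = 2/3 ↦ 1  ≥
φ = 1, ψ = 1 ↦ 1  ≥
So 10 of the 16 assignments meet the threshold.

10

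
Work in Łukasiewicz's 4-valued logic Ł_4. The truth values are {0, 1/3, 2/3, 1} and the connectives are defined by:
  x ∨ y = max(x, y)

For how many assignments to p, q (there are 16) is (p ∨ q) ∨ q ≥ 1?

p = 0, q = 0 ↦ 0  <
p = 0, q = 1/3 ↦ 1/3  <
p = 0, q = 2/3 ↦ 2/3  <
p = 0, q = 1 ↦ 1  ≥
p = 1/3, q = 0 ↦ 1/3  <
p = 1/3, q = 1/3 ↦ 1/3  <
p = 1/3, q = 2/3 ↦ 2/3  <
p = 1/3, q = 1 ↦ 1  ≥
p = 2/3, q = 0 ↦ 2/3  <
p = 2/3, q = 1/3 ↦ 2/3  <
p = 2/3, q = 2/3 ↦ 2/3  <
p = 2/3, q = 1 ↦ 1  ≥
p = 1, q = 0 ↦ 1  ≥
p = 1, q = 1/3 ↦ 1  ≥
p = 1, q = 2/3 ↦ 1  ≥
p = 1, q = 1 ↦ 1  ≥
So 7 of the 16 assignments meet the threshold.

7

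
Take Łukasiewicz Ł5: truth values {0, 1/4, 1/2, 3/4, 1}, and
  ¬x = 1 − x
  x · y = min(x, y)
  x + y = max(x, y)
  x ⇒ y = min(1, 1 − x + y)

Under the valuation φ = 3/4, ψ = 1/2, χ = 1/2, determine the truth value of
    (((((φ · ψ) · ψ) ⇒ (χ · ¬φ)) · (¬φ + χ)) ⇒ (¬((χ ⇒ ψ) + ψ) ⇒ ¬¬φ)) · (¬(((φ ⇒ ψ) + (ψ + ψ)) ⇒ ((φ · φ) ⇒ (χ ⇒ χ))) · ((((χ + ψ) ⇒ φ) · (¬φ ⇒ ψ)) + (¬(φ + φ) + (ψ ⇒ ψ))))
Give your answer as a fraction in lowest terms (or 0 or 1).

φ · ψ = 3/4 · 1/2 = 1/2
(φ · ψ) · ψ = 1/2 · 1/2 = 1/2
¬φ = ¬3/4 = 1/4
χ · ¬φ = 1/2 · 1/4 = 1/4
((φ · ψ) · ψ) ⇒ (χ · ¬φ) = 1/2 ⇒ 1/4 = 3/4
¬φ = ¬3/4 = 1/4
¬φ + χ = 1/4 + 1/2 = 1/2
(((φ · ψ) · ψ) ⇒ (χ · ¬φ)) · (¬φ + χ) = 3/4 · 1/2 = 1/2
χ ⇒ ψ = 1/2 ⇒ 1/2 = 1
(χ ⇒ ψ) + ψ = 1 + 1/2 = 1
¬((χ ⇒ ψ) + ψ) = ¬1 = 0
¬φ = ¬3/4 = 1/4
¬¬φ = ¬1/4 = 3/4
¬((χ ⇒ ψ) + ψ) ⇒ ¬¬φ = 0 ⇒ 3/4 = 1
((((φ · ψ) · ψ) ⇒ (χ · ¬φ)) · (¬φ + χ)) ⇒ (¬((χ ⇒ ψ) + ψ) ⇒ ¬¬φ) = 1/2 ⇒ 1 = 1
φ ⇒ ψ = 3/4 ⇒ 1/2 = 3/4
ψ + ψ = 1/2 + 1/2 = 1/2
(φ ⇒ ψ) + (ψ + ψ) = 3/4 + 1/2 = 3/4
φ · φ = 3/4 · 3/4 = 3/4
χ ⇒ χ = 1/2 ⇒ 1/2 = 1
(φ · φ) ⇒ (χ ⇒ χ) = 3/4 ⇒ 1 = 1
((φ ⇒ ψ) + (ψ + ψ)) ⇒ ((φ · φ) ⇒ (χ ⇒ χ)) = 3/4 ⇒ 1 = 1
¬(((φ ⇒ ψ) + (ψ + ψ)) ⇒ ((φ · φ) ⇒ (χ ⇒ χ))) = ¬1 = 0
χ + ψ = 1/2 + 1/2 = 1/2
(χ + ψ) ⇒ φ = 1/2 ⇒ 3/4 = 1
¬φ = ¬3/4 = 1/4
¬φ ⇒ ψ = 1/4 ⇒ 1/2 = 1
((χ + ψ) ⇒ φ) · (¬φ ⇒ ψ) = 1 · 1 = 1
φ + φ = 3/4 + 3/4 = 3/4
¬(φ + φ) = ¬3/4 = 1/4
ψ ⇒ ψ = 1/2 ⇒ 1/2 = 1
¬(φ + φ) + (ψ ⇒ ψ) = 1/4 + 1 = 1
(((χ + ψ) ⇒ φ) · (¬φ ⇒ ψ)) + (¬(φ + φ) + (ψ ⇒ ψ)) = 1 + 1 = 1
¬(((φ ⇒ ψ) + (ψ + ψ)) ⇒ ((φ · φ) ⇒ (χ ⇒ χ))) · ((((χ + ψ) ⇒ φ) · (¬φ ⇒ ψ)) + (¬(φ + φ) + (ψ ⇒ ψ))) = 0 · 1 = 0
(((((φ · ψ) · ψ) ⇒ (χ · ¬φ)) · (¬φ + χ)) ⇒ (¬((χ ⇒ ψ) + ψ) ⇒ ¬¬φ)) · (¬(((φ ⇒ ψ) + (ψ + ψ)) ⇒ ((φ · φ) ⇒ (χ ⇒ χ))) · ((((χ + ψ) ⇒ φ) · (¬φ ⇒ ψ)) + (¬(φ + φ) + (ψ ⇒ ψ)))) = 1 · 0 = 0

0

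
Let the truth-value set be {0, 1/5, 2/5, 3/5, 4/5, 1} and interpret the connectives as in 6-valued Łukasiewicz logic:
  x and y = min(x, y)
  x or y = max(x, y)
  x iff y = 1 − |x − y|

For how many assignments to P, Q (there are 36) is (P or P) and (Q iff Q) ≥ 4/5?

12

value 1: 6 assignments (counts)
value 4/5: 6 assignments (counts)
value 3/5: 6 assignments
value 2/5: 6 assignments
value 1/5: 6 assignments
value 0: 6 assignments
So 12 of the 36 assignments meet the threshold.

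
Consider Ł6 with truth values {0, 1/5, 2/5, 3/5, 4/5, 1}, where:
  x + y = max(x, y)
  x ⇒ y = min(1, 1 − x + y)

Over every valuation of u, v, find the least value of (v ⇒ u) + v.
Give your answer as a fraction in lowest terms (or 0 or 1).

3/5

Take u = 0, v = 2/5:
v ⇒ u = 2/5 ⇒ 0 = 3/5
(v ⇒ u) + v = 3/5 + 2/5 = 3/5
No assignment yields a value below 3/5, so this is the minimum.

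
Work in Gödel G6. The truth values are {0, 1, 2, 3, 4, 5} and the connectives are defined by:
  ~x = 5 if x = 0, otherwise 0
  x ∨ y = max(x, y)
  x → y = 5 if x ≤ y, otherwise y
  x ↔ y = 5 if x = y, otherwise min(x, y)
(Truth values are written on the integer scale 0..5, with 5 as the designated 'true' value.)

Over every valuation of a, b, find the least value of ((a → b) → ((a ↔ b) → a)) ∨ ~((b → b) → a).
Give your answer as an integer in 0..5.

1

Take a = 1, b = 1:
a → b = 1 → 1 = 5
a ↔ b = 1 ↔ 1 = 5
(a ↔ b) → a = 5 → 1 = 1
(a → b) → ((a ↔ b) → a) = 5 → 1 = 1
b → b = 1 → 1 = 5
(b → b) → a = 5 → 1 = 1
~((b → b) → a) = ~1 = 0
((a → b) → ((a ↔ b) → a)) ∨ ~((b → b) → a) = 1 ∨ 0 = 1
No assignment yields a value below 1, so this is the minimum.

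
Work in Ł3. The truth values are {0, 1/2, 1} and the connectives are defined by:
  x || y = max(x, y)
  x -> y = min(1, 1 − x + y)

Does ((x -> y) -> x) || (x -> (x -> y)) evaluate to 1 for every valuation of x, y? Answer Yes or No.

x = 0, y = 0 ↦ 1
x = 0, y = 1/2 ↦ 1
x = 0, y = 1 ↦ 1
x = 1/2, y = 0 ↦ 1
x = 1/2, y = 1/2 ↦ 1
x = 1/2, y = 1 ↦ 1
x = 1, y = 0 ↦ 1
x = 1, y = 1/2 ↦ 1
x = 1, y = 1 ↦ 1
Every assignment gives a value ≥ 1.

Yes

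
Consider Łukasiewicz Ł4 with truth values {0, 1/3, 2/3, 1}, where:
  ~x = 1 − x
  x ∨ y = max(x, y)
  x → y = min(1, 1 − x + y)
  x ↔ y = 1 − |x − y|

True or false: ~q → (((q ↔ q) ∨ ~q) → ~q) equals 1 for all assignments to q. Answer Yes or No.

Yes

q = 0 ↦ 1
q = 1/3 ↦ 1
q = 2/3 ↦ 1
q = 1 ↦ 1
Every assignment gives a value ≥ 1.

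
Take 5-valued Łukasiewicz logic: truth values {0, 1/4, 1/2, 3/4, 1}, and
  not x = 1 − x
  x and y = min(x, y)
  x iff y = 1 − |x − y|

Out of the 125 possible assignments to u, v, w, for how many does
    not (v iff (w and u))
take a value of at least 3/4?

30

value 1: 10 assignments (counts)
value 3/4: 20 assignments (counts)
value 1/2: 30 assignments
value 1/4: 40 assignments
value 0: 25 assignments
So 30 of the 125 assignments meet the threshold.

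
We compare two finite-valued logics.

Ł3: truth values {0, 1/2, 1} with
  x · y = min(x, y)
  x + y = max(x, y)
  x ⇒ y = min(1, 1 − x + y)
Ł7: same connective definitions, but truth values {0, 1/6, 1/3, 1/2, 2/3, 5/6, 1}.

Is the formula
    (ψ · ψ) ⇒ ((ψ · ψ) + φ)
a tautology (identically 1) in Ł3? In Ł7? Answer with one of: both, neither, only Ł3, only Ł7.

both

In Ł3: every assignment gives 1 — tautology.
In Ł7: every assignment gives 1 — tautology.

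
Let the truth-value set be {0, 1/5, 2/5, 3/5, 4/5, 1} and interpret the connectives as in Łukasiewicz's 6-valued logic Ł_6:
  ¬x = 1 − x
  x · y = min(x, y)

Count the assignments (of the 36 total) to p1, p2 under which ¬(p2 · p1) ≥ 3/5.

value 1: 11 assignments (counts)
value 4/5: 9 assignments (counts)
value 3/5: 7 assignments (counts)
value 2/5: 5 assignments
value 1/5: 3 assignments
value 0: 1 assignment
So 27 of the 36 assignments meet the threshold.

27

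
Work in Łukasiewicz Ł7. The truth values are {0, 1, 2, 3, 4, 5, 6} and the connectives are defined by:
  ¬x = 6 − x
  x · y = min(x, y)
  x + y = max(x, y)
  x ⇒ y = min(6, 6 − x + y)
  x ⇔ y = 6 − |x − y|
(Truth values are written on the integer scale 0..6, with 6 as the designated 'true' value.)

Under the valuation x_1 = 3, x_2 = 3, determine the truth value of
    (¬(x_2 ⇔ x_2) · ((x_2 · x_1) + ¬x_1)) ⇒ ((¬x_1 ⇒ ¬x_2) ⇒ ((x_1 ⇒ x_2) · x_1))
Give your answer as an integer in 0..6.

x_2 ⇔ x_2 = 3 ⇔ 3 = 6
¬(x_2 ⇔ x_2) = ¬6 = 0
x_2 · x_1 = 3 · 3 = 3
¬x_1 = ¬3 = 3
(x_2 · x_1) + ¬x_1 = 3 + 3 = 3
¬(x_2 ⇔ x_2) · ((x_2 · x_1) + ¬x_1) = 0 · 3 = 0
¬x_1 = ¬3 = 3
¬x_2 = ¬3 = 3
¬x_1 ⇒ ¬x_2 = 3 ⇒ 3 = 6
x_1 ⇒ x_2 = 3 ⇒ 3 = 6
(x_1 ⇒ x_2) · x_1 = 6 · 3 = 3
(¬x_1 ⇒ ¬x_2) ⇒ ((x_1 ⇒ x_2) · x_1) = 6 ⇒ 3 = 3
(¬(x_2 ⇔ x_2) · ((x_2 · x_1) + ¬x_1)) ⇒ ((¬x_1 ⇒ ¬x_2) ⇒ ((x_1 ⇒ x_2) · x_1)) = 0 ⇒ 3 = 6

6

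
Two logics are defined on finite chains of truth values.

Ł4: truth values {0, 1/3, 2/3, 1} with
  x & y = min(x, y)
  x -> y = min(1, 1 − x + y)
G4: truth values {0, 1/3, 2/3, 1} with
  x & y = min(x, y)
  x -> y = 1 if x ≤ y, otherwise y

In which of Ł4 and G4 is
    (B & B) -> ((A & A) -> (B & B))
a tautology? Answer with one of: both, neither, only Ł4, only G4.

In Ł4: every assignment gives 1 — tautology.
In G4: every assignment gives 1 — tautology.

both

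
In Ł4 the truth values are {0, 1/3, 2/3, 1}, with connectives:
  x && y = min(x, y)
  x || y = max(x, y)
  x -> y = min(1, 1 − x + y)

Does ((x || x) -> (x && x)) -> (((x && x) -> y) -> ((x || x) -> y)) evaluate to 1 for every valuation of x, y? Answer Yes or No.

x = 0, y = 0 ↦ 1
x = 0, y = 1/3 ↦ 1
x = 0, y = 2/3 ↦ 1
x = 0, y = 1 ↦ 1
x = 1/3, y = 0 ↦ 1
x = 1/3, y = 1/3 ↦ 1
x = 1/3, y = 2/3 ↦ 1
x = 1/3, y = 1 ↦ 1
x = 2/3, y = 0 ↦ 1
x = 2/3, y = 1/3 ↦ 1
x = 2/3, y = 2/3 ↦ 1
x = 2/3, y = 1 ↦ 1
x = 1, y = 0 ↦ 1
x = 1, y = 1/3 ↦ 1
x = 1, y = 2/3 ↦ 1
x = 1, y = 1 ↦ 1
Every assignment gives a value ≥ 1.

Yes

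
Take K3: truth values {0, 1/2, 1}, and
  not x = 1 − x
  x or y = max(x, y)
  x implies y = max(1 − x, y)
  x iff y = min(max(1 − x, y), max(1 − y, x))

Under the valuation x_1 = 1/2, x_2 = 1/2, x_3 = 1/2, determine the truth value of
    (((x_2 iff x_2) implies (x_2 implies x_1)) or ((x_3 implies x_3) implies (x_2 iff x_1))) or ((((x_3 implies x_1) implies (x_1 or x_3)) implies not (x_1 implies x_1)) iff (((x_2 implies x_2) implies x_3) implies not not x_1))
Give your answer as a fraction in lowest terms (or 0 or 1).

1/2

x_2 iff x_2 = 1/2 iff 1/2 = 1/2
x_2 implies x_1 = 1/2 implies 1/2 = 1/2
(x_2 iff x_2) implies (x_2 implies x_1) = 1/2 implies 1/2 = 1/2
x_3 implies x_3 = 1/2 implies 1/2 = 1/2
x_2 iff x_1 = 1/2 iff 1/2 = 1/2
(x_3 implies x_3) implies (x_2 iff x_1) = 1/2 implies 1/2 = 1/2
((x_2 iff x_2) implies (x_2 implies x_1)) or ((x_3 implies x_3) implies (x_2 iff x_1)) = 1/2 or 1/2 = 1/2
x_3 implies x_1 = 1/2 implies 1/2 = 1/2
x_1 or x_3 = 1/2 or 1/2 = 1/2
(x_3 implies x_1) implies (x_1 or x_3) = 1/2 implies 1/2 = 1/2
x_1 implies x_1 = 1/2 implies 1/2 = 1/2
not (x_1 implies x_1) = not 1/2 = 1/2
((x_3 implies x_1) implies (x_1 or x_3)) implies not (x_1 implies x_1) = 1/2 implies 1/2 = 1/2
x_2 implies x_2 = 1/2 implies 1/2 = 1/2
(x_2 implies x_2) implies x_3 = 1/2 implies 1/2 = 1/2
not x_1 = not 1/2 = 1/2
not not x_1 = not 1/2 = 1/2
((x_2 implies x_2) implies x_3) implies not not x_1 = 1/2 implies 1/2 = 1/2
(((x_3 implies x_1) implies (x_1 or x_3)) implies not (x_1 implies x_1)) iff (((x_2 implies x_2) implies x_3) implies not not x_1) = 1/2 iff 1/2 = 1/2
(((x_2 iff x_2) implies (x_2 implies x_1)) or ((x_3 implies x_3) implies (x_2 iff x_1))) or ((((x_3 implies x_1) implies (x_1 or x_3)) implies not (x_1 implies x_1)) iff (((x_2 implies x_2) implies x_3) implies not not x_1)) = 1/2 or 1/2 = 1/2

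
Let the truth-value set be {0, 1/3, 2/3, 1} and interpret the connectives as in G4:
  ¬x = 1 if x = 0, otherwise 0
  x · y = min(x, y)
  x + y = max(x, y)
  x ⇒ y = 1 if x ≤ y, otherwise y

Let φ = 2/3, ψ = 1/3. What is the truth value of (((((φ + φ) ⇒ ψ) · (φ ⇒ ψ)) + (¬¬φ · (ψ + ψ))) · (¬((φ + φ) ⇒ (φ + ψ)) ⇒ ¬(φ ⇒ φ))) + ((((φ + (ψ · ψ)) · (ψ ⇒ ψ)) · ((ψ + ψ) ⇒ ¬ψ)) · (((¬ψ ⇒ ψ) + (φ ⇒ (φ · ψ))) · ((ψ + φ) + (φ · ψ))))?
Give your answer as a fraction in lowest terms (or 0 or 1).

φ + φ = 2/3 + 2/3 = 2/3
(φ + φ) ⇒ ψ = 2/3 ⇒ 1/3 = 1/3
φ ⇒ ψ = 2/3 ⇒ 1/3 = 1/3
((φ + φ) ⇒ ψ) · (φ ⇒ ψ) = 1/3 · 1/3 = 1/3
¬φ = ¬2/3 = 0
¬¬φ = ¬0 = 1
ψ + ψ = 1/3 + 1/3 = 1/3
¬¬φ · (ψ + ψ) = 1 · 1/3 = 1/3
(((φ + φ) ⇒ ψ) · (φ ⇒ ψ)) + (¬¬φ · (ψ + ψ)) = 1/3 + 1/3 = 1/3
φ + φ = 2/3 + 2/3 = 2/3
φ + ψ = 2/3 + 1/3 = 2/3
(φ + φ) ⇒ (φ + ψ) = 2/3 ⇒ 2/3 = 1
¬((φ + φ) ⇒ (φ + ψ)) = ¬1 = 0
φ ⇒ φ = 2/3 ⇒ 2/3 = 1
¬(φ ⇒ φ) = ¬1 = 0
¬((φ + φ) ⇒ (φ + ψ)) ⇒ ¬(φ ⇒ φ) = 0 ⇒ 0 = 1
((((φ + φ) ⇒ ψ) · (φ ⇒ ψ)) + (¬¬φ · (ψ + ψ))) · (¬((φ + φ) ⇒ (φ + ψ)) ⇒ ¬(φ ⇒ φ)) = 1/3 · 1 = 1/3
ψ · ψ = 1/3 · 1/3 = 1/3
φ + (ψ · ψ) = 2/3 + 1/3 = 2/3
ψ ⇒ ψ = 1/3 ⇒ 1/3 = 1
(φ + (ψ · ψ)) · (ψ ⇒ ψ) = 2/3 · 1 = 2/3
ψ + ψ = 1/3 + 1/3 = 1/3
¬ψ = ¬1/3 = 0
(ψ + ψ) ⇒ ¬ψ = 1/3 ⇒ 0 = 0
((φ + (ψ · ψ)) · (ψ ⇒ ψ)) · ((ψ + ψ) ⇒ ¬ψ) = 2/3 · 0 = 0
¬ψ = ¬1/3 = 0
¬ψ ⇒ ψ = 0 ⇒ 1/3 = 1
φ · ψ = 2/3 · 1/3 = 1/3
φ ⇒ (φ · ψ) = 2/3 ⇒ 1/3 = 1/3
(¬ψ ⇒ ψ) + (φ ⇒ (φ · ψ)) = 1 + 1/3 = 1
ψ + φ = 1/3 + 2/3 = 2/3
φ · ψ = 2/3 · 1/3 = 1/3
(ψ + φ) + (φ · ψ) = 2/3 + 1/3 = 2/3
((¬ψ ⇒ ψ) + (φ ⇒ (φ · ψ))) · ((ψ + φ) + (φ · ψ)) = 1 · 2/3 = 2/3
(((φ + (ψ · ψ)) · (ψ ⇒ ψ)) · ((ψ + ψ) ⇒ ¬ψ)) · (((¬ψ ⇒ ψ) + (φ ⇒ (φ · ψ))) · ((ψ + φ) + (φ · ψ))) = 0 · 2/3 = 0
(((((φ + φ) ⇒ ψ) · (φ ⇒ ψ)) + (¬¬φ · (ψ + ψ))) · (¬((φ + φ) ⇒ (φ + ψ)) ⇒ ¬(φ ⇒ φ))) + ((((φ + (ψ · ψ)) · (ψ ⇒ ψ)) · ((ψ + ψ) ⇒ ¬ψ)) · (((¬ψ ⇒ ψ) + (φ ⇒ (φ · ψ))) · ((ψ + φ) + (φ · ψ)))) = 1/3 + 0 = 1/3

1/3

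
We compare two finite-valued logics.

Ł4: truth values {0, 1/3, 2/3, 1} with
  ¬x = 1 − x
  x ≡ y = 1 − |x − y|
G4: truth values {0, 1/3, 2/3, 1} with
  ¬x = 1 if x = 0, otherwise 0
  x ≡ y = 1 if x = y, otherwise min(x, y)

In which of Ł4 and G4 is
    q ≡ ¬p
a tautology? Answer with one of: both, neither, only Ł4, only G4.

In Ł4: at p = 0, q = 0 the value is 0 — not a tautology.
In G4: at p = 0, q = 0 the value is 0 — not a tautology.

neither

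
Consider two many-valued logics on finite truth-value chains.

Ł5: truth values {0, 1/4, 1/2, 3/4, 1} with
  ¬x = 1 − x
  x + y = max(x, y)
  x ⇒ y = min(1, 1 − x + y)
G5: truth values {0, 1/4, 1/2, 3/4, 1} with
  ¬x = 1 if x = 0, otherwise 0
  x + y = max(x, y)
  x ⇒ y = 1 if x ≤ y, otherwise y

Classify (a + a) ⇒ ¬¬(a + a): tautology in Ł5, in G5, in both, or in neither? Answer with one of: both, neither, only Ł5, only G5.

In Ł5: every assignment gives 1 — tautology.
In G5: every assignment gives 1 — tautology.

both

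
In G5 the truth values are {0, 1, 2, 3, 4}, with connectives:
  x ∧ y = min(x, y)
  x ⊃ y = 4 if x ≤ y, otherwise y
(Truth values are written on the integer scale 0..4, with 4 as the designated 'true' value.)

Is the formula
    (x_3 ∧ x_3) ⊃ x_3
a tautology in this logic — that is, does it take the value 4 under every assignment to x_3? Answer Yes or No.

x_3 = 0 ↦ 4
x_3 = 1 ↦ 4
x_3 = 2 ↦ 4
x_3 = 3 ↦ 4
x_3 = 4 ↦ 4
Every assignment gives a value ≥ 4.

Yes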